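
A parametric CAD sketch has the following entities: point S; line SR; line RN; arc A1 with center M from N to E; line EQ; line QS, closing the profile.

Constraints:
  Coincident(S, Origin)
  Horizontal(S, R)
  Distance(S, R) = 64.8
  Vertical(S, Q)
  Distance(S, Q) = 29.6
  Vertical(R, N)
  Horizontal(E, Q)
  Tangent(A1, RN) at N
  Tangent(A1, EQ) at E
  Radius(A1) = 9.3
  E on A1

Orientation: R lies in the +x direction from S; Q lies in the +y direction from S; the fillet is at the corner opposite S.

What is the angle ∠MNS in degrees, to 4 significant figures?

17.39°

S is at the origin; S and R share the same y with |SR| = 64.8 and R on the +x side, so R = (64.80, 0.000). S and Q share the same x with |SQ| = 29.6 and Q on the +y side, so Q = (0.000, 29.60). The virtual corner opposite S is at (64.80, 29.60). Tangency of A1 to RN means the radius MN is perpendicular to RN and tangency of A1 to EQ means the radius ME is perpendicular to EQ, with radius 9.3, so the center M sits 9.3 in from both sides at M = (55.50, 20.30). That places the tangent points at N = (64.80, 20.30) on RN and E = (55.50, 29.60) on EQ. Then cos ∠MNS = NM·NS / (|NM||NS|), giving 17.39°.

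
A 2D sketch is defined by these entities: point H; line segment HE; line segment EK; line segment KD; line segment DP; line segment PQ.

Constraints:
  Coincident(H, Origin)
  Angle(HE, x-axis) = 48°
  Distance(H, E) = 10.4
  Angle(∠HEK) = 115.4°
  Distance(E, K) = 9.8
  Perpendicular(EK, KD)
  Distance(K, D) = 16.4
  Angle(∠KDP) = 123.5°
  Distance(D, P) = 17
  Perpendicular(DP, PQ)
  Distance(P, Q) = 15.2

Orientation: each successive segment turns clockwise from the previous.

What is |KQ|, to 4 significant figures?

26.10

∠KDP = 123.5° gives DP at -163.1° from the x-axis; with |DP| = 17.0, P = (-4.601, -15.73). DP is perpendicular to PQ, so PQ runs at 106.9°; with |PQ| = 15.2, Q = (-9.019, -1.186). Then |KQ| = |Q − K| = 26.10.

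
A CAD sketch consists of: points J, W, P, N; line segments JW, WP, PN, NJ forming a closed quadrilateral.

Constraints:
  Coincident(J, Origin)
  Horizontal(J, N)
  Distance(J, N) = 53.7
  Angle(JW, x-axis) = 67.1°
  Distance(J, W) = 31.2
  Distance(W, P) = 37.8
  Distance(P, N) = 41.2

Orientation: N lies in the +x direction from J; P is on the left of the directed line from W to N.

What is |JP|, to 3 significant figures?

63.0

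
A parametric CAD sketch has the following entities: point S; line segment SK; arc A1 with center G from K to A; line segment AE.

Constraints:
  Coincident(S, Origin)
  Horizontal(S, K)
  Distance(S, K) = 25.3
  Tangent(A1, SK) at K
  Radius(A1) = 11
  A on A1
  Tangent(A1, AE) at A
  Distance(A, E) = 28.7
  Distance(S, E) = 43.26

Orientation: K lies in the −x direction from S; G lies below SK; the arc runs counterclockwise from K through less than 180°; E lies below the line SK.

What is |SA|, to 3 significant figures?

38.3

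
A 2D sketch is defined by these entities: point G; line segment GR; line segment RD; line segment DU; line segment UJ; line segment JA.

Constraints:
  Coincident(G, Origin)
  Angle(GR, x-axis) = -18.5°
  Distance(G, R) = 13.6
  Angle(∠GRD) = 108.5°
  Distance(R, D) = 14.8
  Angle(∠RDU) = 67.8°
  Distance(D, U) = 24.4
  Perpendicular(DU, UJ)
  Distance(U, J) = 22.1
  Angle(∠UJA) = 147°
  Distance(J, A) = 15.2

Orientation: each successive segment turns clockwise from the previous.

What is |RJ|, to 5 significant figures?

20.597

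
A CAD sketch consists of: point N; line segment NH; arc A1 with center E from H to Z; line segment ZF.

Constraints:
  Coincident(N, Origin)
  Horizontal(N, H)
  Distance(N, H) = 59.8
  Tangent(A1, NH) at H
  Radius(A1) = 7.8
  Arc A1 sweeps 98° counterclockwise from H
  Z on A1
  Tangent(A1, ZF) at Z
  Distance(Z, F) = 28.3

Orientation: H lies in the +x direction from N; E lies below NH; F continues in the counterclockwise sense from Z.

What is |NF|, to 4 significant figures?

67.08

N is at the origin; NH is horizontal with |NH| = 59.8 and H on the +x side, so H = (59.80, 0.000). The tangent condition forces EH to be normal to NH, so E = H + (0, -7.8) = (59.80, -7.800). On A1, H sits at bearing 90° from E; a 98° counterclockwise sweep puts Z at bearing 188°, so Z = E + 7.8·(cos 188°, sin 188°) = (52.08, -8.886). Since A1 is tangent to ZF there, EZ ⟂ ZF, so ZF runs along (−sin 188°, cos 188°); with |ZF| = 28.3, F = (56.01, -36.91). Then |NF| = |F − N| = 67.08.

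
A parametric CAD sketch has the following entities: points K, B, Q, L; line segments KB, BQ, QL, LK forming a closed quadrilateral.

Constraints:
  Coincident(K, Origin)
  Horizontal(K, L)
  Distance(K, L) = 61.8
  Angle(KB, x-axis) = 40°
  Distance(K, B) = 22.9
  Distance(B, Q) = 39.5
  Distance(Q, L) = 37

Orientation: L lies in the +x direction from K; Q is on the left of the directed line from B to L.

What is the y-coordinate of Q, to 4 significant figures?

35.44

Checks: |BQ| = 39.50 ✓; |QL| = 37.00 ✓.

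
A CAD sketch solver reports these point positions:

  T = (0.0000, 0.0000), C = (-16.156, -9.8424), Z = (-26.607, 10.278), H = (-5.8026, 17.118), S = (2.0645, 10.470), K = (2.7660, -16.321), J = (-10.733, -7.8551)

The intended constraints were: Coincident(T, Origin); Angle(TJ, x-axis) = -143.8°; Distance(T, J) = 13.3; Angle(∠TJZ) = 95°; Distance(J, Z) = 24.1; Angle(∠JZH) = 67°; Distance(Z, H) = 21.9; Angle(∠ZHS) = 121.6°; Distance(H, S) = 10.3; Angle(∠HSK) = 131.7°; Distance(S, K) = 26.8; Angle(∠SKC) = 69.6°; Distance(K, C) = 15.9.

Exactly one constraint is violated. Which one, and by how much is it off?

Distance(K, C) = 15.9 — off by 4.10.

T = (0.00, 0.00) ✓; TJ at -143.8° ✓; |TJ| = 13.30 ✓; ∠TJZ = 95.00° ✓; |JZ| = 24.10 ✓; ∠JZH = 67.00° ✓; |ZH| = 21.90 ✓; ∠ZHS = 121.6° ✓; |HS| = 10.30 ✓; ∠HSK = 131.7° ✓; |SK| = 26.80 ✓; ∠SKC = 69.60° ✓; |KC| = 20.00 ✗.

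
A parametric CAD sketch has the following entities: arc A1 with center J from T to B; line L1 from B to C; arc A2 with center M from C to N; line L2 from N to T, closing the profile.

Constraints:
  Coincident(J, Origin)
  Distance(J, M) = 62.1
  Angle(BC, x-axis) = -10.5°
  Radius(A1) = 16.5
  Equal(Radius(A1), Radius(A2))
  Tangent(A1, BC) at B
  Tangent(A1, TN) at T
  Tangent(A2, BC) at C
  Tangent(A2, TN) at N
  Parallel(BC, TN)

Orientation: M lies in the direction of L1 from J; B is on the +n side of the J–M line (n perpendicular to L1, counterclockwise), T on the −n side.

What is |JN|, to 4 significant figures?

64.25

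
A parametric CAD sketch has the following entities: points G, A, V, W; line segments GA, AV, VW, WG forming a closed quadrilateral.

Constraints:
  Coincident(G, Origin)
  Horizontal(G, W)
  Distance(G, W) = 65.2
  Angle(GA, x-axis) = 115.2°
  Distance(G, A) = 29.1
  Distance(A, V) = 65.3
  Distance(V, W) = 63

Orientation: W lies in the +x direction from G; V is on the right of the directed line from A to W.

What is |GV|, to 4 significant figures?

36.27

G is at the origin; G and W share the same y with |GW| = 65.2 and W in +x, so W = (65.2, 0). GA runs at 115.2° with |GA| = 29.1, so A = (-12.39, 26.33). V is determined by |AV| = 65.3 and |VW| = 63.0 together: it lies at the intersection of circle(A, 65.3) and circle(W, 63.0). With |AW| = 81.94, the foot of the radical line on AW is 42.77 from A and the perpendicular offset is √(65.3² − 42.77²) = 49.34. Taking the right-of-AW solution: V = (12.25, -34.14).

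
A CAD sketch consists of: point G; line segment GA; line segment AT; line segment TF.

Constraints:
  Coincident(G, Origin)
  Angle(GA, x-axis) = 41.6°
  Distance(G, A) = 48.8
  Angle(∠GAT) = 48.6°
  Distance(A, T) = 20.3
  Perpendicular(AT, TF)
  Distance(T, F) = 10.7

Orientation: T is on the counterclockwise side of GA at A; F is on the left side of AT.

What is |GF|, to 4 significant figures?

28.54

G is at the origin; GA runs at 41.6° with length 48.8, so A = 48.8·(cos 41.6°, sin 41.6°) = (36.49, 32.40). ∠GAT = 48.6°, so AT runs at 41.6° + (180° − 48.6°) = 173.0° from the x-axis; with |AT| = 20.3, T = A + 20.3·(cos 173.0°, sin 173.0°) = (16.34, 34.87). The perpendicularity gives TF at right angles to AT; with |TF| = 10.7 on the left of AT, F = T + 10.7·(-0.1219, -0.9925) = (15.04, 24.25). Then |GF| = |F − G| = 28.54.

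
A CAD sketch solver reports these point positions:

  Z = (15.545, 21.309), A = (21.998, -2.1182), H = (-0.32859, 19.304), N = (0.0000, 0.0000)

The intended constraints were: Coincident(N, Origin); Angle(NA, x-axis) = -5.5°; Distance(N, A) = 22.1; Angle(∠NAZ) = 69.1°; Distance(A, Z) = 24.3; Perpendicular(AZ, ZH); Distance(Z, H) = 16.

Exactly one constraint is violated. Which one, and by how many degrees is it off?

Perpendicular(AZ, ZH) — off by 8.20°.

N = (0.00, 0.00) ✓; NA at -5.500° ✓; |NA| = 22.10 ✓; ∠NAZ = 69.10° ✓; |AZ| = 24.30 ✓; ∠(AZ, ZH) = 81.80° ✗; |ZH| = 16.00 ✓.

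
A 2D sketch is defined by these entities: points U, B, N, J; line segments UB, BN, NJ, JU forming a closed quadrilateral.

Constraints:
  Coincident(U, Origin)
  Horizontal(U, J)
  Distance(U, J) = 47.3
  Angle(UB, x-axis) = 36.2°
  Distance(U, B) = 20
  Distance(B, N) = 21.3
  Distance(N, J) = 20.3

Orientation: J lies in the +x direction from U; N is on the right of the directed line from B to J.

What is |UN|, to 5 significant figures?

28.520

Checks: |BN| = 21.30 ✓; |NJ| = 20.30 ✓.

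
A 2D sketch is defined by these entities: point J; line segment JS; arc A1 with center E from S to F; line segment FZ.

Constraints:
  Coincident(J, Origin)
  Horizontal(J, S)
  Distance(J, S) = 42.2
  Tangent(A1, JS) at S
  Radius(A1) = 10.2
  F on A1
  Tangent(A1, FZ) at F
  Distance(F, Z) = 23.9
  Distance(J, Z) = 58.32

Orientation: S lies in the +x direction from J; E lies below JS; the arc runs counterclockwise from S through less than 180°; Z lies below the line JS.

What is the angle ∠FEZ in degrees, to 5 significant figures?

66.888°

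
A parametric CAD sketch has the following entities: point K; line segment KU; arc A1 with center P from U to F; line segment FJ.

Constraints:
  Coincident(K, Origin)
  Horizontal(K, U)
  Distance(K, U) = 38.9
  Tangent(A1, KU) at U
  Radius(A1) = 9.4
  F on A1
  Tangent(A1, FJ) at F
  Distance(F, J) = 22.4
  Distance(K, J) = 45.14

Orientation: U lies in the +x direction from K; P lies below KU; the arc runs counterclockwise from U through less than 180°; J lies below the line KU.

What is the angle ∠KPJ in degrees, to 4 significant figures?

85.46°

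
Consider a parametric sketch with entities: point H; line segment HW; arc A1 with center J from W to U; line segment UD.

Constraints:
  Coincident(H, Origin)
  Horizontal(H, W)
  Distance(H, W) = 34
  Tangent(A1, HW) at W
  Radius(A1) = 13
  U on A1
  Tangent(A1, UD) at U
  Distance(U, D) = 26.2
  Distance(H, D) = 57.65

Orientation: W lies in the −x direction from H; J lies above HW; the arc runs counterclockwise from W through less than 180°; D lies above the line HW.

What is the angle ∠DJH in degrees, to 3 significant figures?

122°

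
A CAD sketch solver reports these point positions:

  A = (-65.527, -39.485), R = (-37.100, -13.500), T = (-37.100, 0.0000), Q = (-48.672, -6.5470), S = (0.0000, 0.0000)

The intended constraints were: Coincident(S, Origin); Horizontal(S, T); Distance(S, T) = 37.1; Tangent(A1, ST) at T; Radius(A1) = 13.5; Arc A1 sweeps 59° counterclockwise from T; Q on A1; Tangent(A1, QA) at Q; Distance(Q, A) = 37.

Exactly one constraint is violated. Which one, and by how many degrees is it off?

Tangent(A1, QA) at Q — off by 3.90°.

S = (0.00, 0.00) ✓; S.y = 0.00, T.y = 0.00 ✓; |ST| = 37.10 ✓; ∠(RT, TS) = 90.00° ✓; |RT| = 13.50 ✓; bearing(R→Q) − bearing(R→T) = 59.00° ✓; |RQ| = 13.50 ✓; ∠(RQ, QA) = 86.10° ✗; |QA| = 37.00 ✓.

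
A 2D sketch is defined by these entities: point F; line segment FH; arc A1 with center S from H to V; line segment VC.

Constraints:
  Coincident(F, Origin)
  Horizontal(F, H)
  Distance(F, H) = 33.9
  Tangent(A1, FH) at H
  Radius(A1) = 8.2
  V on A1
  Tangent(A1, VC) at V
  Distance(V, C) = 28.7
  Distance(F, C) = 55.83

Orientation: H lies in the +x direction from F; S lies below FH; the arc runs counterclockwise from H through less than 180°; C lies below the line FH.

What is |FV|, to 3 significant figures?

29.6

F is at the origin; F and H share the same y with |FH| = 33.9 and H on the +x side, so H = (33.9, 0.00). A1 meets FH tangentially, so SH is at right angles to FH, so S = H + (0, -8.2) = (33.9, -8.20). Since SV ⟂ VC (tangency), |SC| = √(8.2² + 28.7²) = 29.8 regardless of where V sits on A1. So C lies on both circle(F, 55.83) and circle(S, 29.8); the below-FH intersection is C = (41.8, -37.0). V is the foot of the tangent from C: V = (26.9, -12.5).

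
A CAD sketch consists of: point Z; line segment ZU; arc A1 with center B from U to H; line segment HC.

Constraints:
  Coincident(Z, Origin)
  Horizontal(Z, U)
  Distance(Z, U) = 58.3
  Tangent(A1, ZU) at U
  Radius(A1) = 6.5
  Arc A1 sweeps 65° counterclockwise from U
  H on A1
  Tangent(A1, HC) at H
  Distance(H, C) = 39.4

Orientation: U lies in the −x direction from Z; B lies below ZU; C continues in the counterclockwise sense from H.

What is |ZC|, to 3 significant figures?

90.0

Z is at the origin; ZU is horizontal with |ZU| = 58.3 and U on the −x side, so U = (-58.3, 0.00). Since A1 is tangent to ZU there, BU ⟂ ZU, so B = U + (0, -6.5) = (-58.3, -6.50). On A1, U sits at bearing 90° from B; a 65° counterclockwise sweep puts H at bearing 155°, so H = B + 6.5·(cos 155°, sin 155°) = (-64.2, -3.75). Tangency of A1 to HC means the radius BH is perpendicular to HC, so HC runs along (−sin 155°, cos 155°); with |HC| = 39.4, C = (-80.8, -39.5). Then |ZC| = |C − Z| = 90.0.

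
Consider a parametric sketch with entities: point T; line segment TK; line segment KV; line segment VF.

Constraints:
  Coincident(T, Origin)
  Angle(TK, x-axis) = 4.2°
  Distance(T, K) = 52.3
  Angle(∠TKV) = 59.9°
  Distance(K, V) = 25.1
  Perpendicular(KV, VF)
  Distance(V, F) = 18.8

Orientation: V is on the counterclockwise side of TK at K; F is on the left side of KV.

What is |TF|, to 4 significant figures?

26.47

T is at the origin; TK runs at 4.2° with length 52.3, so K = 52.3·(cos 4.2°, sin 4.2°) = (52.16, 3.830). ∠TKV = 59.9°, so KV runs at 4.2° + (180° − 59.9°) = 124.3° from the x-axis; with |KV| = 25.1, V = K + 25.1·(cos 124.3°, sin 124.3°) = (38.02, 24.57). KV ⟂ VF; with |VF| = 18.8 on the left of KV, F = V + 18.8·(-0.8261, -0.5635) = (22.48, 13.97). Then |TF| = |F − T| = 26.47.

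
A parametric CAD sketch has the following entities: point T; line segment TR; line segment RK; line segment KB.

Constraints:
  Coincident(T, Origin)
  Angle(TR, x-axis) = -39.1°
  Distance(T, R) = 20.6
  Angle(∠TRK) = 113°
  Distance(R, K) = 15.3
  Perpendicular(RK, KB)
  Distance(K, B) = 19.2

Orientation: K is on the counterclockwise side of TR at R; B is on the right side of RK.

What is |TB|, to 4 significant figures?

44.74

T is at the origin; TR runs at -39.1° with length 20.6, so R = 20.6·(cos -39.1°, sin -39.1°) = (15.99, -12.99). ∠TRK = 113.0°, so RK runs at -39.1° + (180° − 113.0°) = 27.90° from the x-axis; with |RK| = 15.3, K = R + 15.3·(cos 27.90°, sin 27.90°) = (29.51, -5.833). RK ⟂ KB; with |KB| = 19.2 on the right of RK, B = K + 19.2·(0.4679, -0.8838) = (38.49, -22.80). Then |TB| = |B − T| = 44.74.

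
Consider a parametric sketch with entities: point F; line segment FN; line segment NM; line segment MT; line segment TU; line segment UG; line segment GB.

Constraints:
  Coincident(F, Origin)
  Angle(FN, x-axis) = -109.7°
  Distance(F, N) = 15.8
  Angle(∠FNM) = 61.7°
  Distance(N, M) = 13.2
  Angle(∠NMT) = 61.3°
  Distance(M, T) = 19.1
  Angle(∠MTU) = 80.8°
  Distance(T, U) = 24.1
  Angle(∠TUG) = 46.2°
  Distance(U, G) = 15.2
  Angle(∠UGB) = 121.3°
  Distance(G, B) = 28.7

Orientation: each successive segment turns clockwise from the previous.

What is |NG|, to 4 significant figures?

0.2504

F is at the origin; FN runs at -109.7° with length 15.8, so N = (-5.326, -14.88). ∠FNM = 61.7° gives NM at 132.0° from the x-axis; with |NM| = 13.2, M = (-14.16, -5.066). ∠NMT = 61.3° gives MT at 13.30° from the x-axis; with |MT| = 19.1, T = (4.429, -0.6718). ∠MTU = 80.8° gives TU at -85.90° from the x-axis; with |TU| = 24.1, U = (6.152, -24.71). ∠TUG = 46.2° gives UG at 140.3° from the x-axis; with |UG| = 15.2, G = (-5.543, -15.00). Then |NG| = |G − N| = 0.2504.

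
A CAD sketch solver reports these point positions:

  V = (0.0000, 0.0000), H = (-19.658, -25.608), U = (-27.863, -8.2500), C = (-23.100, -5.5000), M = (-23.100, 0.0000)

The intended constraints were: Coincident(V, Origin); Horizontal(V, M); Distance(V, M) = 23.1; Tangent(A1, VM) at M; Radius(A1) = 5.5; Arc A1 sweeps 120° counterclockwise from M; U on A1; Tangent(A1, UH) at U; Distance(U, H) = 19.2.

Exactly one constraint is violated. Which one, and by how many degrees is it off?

Tangent(A1, UH) at U — off by 4.70°.

V = (0.00, 0.00) ✓; V.y = 0.00, M.y = 0.00 ✓; |VM| = 23.10 ✓; ∠(CM, MV) = 90.00° ✓; |CM| = 5.500 ✓; bearing(C→U) − bearing(C→M) = 120.0° ✓; |CU| = 5.500 ✓; ∠(CU, UH) = 94.70° ✗; |UH| = 19.20 ✓.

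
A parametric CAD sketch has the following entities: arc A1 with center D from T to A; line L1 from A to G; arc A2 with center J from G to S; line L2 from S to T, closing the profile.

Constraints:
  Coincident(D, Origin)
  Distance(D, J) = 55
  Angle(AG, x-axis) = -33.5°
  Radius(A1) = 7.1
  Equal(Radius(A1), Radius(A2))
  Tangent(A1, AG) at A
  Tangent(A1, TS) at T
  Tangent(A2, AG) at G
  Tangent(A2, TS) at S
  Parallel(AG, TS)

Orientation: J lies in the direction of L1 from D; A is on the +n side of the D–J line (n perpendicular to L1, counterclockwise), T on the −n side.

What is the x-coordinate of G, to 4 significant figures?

49.78

The slot axis is L1's direction at -33.5°, so u = (cos -33.5°, sin -33.5°) = (0.8339, -0.5519) and n = (−sin -33.5°, cos -33.5°) = (0.5519, 0.8339). D is at the origin and J lies 55.0 along u from D, so J = 55.0·u = (45.86, -30.36). Tangency of A1 to both parallel lines with radius 7.1 puts A and T at D ± 7.1·n: A = (3.919, 5.921), T = (-3.919, -5.921). Equal radii place G and S the same way about J: G = J + 7.1·n = (49.78, -24.44), S = J − 7.1·n = (41.94, -36.28). So G.x = 49.78.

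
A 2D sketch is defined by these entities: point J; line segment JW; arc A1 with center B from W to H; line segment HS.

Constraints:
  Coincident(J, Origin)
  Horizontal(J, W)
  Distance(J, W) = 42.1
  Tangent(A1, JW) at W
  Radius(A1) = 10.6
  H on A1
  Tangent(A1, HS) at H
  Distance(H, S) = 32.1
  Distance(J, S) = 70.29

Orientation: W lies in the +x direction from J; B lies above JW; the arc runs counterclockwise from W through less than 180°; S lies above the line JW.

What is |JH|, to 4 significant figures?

53.37

Checks: J.y = 0.00, W.y = 0.00 ✓; |BH| = 10.60 ✓; ∠(BH, HS) = 90.00° ✓; |HS| = 32.10 ✓; |JS| = 70.29 ✓.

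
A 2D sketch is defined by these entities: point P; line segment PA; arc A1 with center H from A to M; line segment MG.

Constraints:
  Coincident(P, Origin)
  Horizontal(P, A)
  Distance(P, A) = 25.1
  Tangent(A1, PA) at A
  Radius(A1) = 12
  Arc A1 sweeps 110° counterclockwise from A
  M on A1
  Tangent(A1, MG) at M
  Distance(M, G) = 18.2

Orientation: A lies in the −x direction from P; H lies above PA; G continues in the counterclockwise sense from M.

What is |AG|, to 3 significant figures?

33.6

On A1, A sits at bearing -90° from H; a 110° counterclockwise sweep puts M at bearing 20°, so M = H + 12.0·(cos 20°, sin 20°) = (-13.8, 16.1). A1 meets MG tangentially, so HM is at right angles to MG, so MG runs along (−sin 20°, cos 20°); with |MG| = 18.2, G = (-20.0, 33.2). Then |AG| = |G − A| = 33.6.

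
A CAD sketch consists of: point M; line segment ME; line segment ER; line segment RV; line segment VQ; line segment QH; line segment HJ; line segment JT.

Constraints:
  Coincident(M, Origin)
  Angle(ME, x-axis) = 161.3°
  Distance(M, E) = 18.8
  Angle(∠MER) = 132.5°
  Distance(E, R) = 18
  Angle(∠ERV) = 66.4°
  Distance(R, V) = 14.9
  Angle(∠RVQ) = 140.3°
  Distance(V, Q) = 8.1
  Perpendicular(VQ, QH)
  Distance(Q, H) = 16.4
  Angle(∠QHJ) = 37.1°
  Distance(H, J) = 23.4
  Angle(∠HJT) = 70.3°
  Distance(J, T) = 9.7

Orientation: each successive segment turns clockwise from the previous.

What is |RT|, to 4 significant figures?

20.78

M is at the origin; ME runs at 161.3° with length 18.8, so E = (-17.81, 6.028). ∠MER = 132.5° gives ER at 113.8° from the x-axis; with |ER| = 18.0, R = (-25.07, 22.50). ∠ERV = 66.4° gives RV at 0.2000° from the x-axis; with |RV| = 14.9, V = (-10.17, 22.55). ∠RVQ = 140.3° gives VQ at -39.50° from the x-axis; with |VQ| = 8.1, Q = (-3.921, 17.40). The perpendicularity gives QH at right angles to VQ, so QH runs at -129.5°; with |QH| = 16.4, H = (-14.35, 4.742). ∠QHJ = 37.1° gives HJ at 87.60° from the x-axis; with |HJ| = 23.4, J = (-13.37, 28.12). ∠HJT = 70.3° gives JT at -22.10° from the x-axis; with |JT| = 9.7, T = (-4.386, 24.47). Then |RT| = |T − R| = 20.78.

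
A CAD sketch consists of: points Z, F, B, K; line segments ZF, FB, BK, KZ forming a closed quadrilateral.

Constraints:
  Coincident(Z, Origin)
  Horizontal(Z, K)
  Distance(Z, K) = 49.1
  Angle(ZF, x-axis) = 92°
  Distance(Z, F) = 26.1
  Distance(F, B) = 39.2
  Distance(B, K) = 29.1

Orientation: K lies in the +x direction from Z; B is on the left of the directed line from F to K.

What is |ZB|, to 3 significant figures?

46.8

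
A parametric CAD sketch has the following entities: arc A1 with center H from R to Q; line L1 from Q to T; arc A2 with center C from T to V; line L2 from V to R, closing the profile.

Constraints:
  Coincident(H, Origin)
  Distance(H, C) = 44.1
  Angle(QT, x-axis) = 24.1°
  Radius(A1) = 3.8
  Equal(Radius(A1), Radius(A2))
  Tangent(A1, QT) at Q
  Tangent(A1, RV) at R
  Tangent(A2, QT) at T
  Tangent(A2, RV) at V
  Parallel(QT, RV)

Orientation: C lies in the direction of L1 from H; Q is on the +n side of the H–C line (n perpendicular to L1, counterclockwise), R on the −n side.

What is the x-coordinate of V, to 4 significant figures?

41.81

The slot axis is L1's direction at 24.1°, so u = (cos 24.1°, sin 24.1°) = (0.9128, 0.4083) and n = (−sin 24.1°, cos 24.1°) = (-0.4083, 0.9128). H is at the origin and C lies 44.1 along u from H, so C = 44.1·u = (40.26, 18.01). Tangency of A1 to both parallel lines with radius 3.8 puts Q and R at H ± 3.8·n: Q = (-1.552, 3.469), R = (1.552, -3.469). Equal radii place T and V the same way about C: T = C + 3.8·n = (38.70, 21.48), V = C − 3.8·n = (41.81, 14.54). So V.x = 41.81.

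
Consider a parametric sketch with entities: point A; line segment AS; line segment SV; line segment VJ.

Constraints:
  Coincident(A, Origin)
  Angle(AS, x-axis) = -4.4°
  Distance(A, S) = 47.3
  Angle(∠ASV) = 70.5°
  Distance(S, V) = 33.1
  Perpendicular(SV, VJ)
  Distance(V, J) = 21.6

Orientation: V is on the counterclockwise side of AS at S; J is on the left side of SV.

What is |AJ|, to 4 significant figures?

28.78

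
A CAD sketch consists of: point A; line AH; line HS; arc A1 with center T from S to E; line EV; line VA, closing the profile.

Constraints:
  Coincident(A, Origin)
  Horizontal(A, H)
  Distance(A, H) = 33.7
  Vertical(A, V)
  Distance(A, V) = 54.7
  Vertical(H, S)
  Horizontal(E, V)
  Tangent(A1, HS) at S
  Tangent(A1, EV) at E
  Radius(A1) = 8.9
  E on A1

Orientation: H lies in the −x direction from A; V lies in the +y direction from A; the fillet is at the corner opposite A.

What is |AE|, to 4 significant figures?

60.06

A is at the origin; A and H share the same y with |AH| = 33.7 and H on the −x side, so H = (-33.70, 0.000). A and V share the same x with |AV| = 54.7 and V on the +y side, so V = (0.000, 54.70). The virtual corner opposite A is at (-33.70, 54.70). Tangency of A1 to HS means the radius TS is perpendicular to HS and since A1 is tangent to EV there, TE ⟂ EV, with radius 8.9, so the center T sits 8.9 in from both sides at T = (-24.80, 45.80). That places the tangent points at S = (-33.70, 45.80) on HS and E = (-24.80, 54.70) on EV. Then |AE| = |E − A| = 60.06.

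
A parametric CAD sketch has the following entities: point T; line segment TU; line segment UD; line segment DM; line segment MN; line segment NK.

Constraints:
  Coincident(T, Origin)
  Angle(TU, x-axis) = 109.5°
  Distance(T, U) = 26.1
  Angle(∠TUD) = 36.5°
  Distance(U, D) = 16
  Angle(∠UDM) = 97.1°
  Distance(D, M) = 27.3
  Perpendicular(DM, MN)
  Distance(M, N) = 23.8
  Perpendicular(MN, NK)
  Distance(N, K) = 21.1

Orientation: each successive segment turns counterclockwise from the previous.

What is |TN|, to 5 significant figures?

29.098

T is at the origin; TU runs at 109.5° with length 26.1, so U = (-8.7124, 24.603). ∠TUD = 36.5° gives UD at -107.00° from the x-axis; with |UD| = 16.0, D = (-13.390, 9.3021). ∠UDM = 97.1° gives DM at -24.100° from the x-axis; with |DM| = 27.3, M = (11.530, -1.8454). The perpendicularity gives MN at right angles to DM, so MN runs at 65.900°; with |MN| = 23.8, N = (21.248, 19.880). Then |TN| = |N − T| = 29.098.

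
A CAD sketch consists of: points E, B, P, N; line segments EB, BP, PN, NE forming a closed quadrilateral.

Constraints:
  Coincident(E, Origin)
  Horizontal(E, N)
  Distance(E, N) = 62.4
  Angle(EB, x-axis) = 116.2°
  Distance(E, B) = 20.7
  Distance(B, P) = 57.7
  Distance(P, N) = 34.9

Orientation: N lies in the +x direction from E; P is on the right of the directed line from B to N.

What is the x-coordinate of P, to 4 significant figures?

33.79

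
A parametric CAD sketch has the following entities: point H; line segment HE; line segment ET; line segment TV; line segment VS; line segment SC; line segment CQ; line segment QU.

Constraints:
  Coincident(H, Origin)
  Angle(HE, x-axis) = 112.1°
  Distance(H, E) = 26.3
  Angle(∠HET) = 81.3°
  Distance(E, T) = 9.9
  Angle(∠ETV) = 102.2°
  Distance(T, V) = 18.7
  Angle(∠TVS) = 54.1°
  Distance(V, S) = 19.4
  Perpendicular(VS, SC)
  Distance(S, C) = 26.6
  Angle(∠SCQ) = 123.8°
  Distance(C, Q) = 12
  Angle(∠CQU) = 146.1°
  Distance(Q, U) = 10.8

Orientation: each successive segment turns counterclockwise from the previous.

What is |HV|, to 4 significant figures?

12.53

H is at the origin; HE runs at 112.1° with length 26.3, so E = (-9.895, 24.37). ∠HET = 81.3° gives ET at -149.2° from the x-axis; with |ET| = 9.9, T = (-18.40, 19.30). ∠ETV = 102.2° gives TV at -71.40° from the x-axis; with |TV| = 18.7, V = (-12.43, 1.575). Then |HV| = |V − H| = 12.53.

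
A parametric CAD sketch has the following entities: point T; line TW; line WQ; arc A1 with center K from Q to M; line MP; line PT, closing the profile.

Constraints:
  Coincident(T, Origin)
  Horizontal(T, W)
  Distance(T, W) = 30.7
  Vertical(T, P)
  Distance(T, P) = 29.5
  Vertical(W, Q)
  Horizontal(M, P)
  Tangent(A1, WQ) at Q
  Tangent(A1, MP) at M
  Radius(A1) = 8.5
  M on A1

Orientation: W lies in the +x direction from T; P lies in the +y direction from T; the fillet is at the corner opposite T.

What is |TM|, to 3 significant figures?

36.9

T is at the origin; TW is horizontal with |TW| = 30.7 and W on the +x side, so W = (30.7, 0.00). T and P share the same x with |TP| = 29.5 and P on the +y side, so P = (0.00, 29.5). The virtual corner opposite T is at (30.7, 29.5). A1 meets WQ tangentially, so KQ is at right angles to WQ and the tangent condition forces KM to be normal to MP, with radius 8.5, so the center K sits 8.5 in from both sides at K = (22.2, 21.0). That places the tangent points at Q = (30.7, 21.0) on WQ and M = (22.2, 29.5) on MP. Then |TM| = |M − T| = 36.9.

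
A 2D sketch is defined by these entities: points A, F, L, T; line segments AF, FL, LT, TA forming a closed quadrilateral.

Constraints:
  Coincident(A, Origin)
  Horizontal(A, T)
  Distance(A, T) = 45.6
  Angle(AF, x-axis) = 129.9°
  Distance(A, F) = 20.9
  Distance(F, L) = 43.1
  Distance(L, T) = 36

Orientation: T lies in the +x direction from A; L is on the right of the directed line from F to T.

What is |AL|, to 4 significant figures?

22.20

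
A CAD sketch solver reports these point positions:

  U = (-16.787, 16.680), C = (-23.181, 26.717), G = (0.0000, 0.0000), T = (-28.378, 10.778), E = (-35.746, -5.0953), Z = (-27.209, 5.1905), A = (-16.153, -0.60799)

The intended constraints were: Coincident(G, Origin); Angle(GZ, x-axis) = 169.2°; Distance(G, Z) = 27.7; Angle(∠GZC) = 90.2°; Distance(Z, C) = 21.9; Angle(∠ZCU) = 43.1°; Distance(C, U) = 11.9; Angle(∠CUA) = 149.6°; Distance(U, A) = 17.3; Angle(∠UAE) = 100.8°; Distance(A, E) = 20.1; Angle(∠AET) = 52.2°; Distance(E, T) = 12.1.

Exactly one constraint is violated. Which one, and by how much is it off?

Distance(E, T) = 12.1 — off by 5.40.

G = (0.00, 0.00) ✓; GZ at 169.2° ✓; |GZ| = 27.70 ✓; ∠GZC = 90.20° ✓; |ZC| = 21.90 ✓; ∠ZCU = 43.10° ✓; |CU| = 11.90 ✓; ∠CUA = 149.6° ✓; |UA| = 17.30 ✓; ∠UAE = 100.8° ✓; |AE| = 20.10 ✓; ∠AET = 52.20° ✓; |ET| = 17.50 ✗.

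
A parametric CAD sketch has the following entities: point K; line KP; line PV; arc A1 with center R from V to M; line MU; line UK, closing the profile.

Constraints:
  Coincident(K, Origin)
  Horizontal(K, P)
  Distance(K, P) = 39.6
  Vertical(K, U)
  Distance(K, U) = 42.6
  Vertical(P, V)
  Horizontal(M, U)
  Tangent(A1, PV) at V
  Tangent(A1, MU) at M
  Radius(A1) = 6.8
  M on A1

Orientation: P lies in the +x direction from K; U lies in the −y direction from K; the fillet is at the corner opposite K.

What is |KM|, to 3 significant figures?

53.8

The virtual corner opposite K is at (39.6, -42.6). Tangency of A1 to PV means the radius RV is perpendicular to PV and the tangent condition forces RM to be normal to MU, with radius 6.8, so the center R sits 6.8 in from both sides at R = (32.8, -35.8). That places the tangent points at V = (39.6, -35.8) on PV and M = (32.8, -42.6) on MU. Then |KM| = |M − K| = 53.8.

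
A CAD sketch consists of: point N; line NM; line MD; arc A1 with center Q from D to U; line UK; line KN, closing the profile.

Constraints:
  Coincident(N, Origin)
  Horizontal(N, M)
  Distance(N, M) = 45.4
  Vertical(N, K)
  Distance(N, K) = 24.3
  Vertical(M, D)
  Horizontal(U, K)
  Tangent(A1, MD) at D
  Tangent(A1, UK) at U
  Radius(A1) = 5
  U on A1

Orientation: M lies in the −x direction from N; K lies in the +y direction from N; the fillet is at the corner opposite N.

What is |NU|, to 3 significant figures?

47.1

N is at the origin; N and M share the same y with |NM| = 45.4 and M on the −x side, so M = (-45.4, 0.00). N and K share the same x with |NK| = 24.3 and K on the +y side, so K = (0.00, 24.3). The virtual corner opposite N is at (-45.4, 24.3). Tangency of A1 to MD means the radius QD is perpendicular to MD and since A1 is tangent to UK there, QU ⟂ UK, with radius 5.0, so the center Q sits 5.0 in from both sides at Q = (-40.4, 19.3). That places the tangent points at D = (-45.4, 19.3) on MD and U = (-40.4, 24.3) on UK. Then |NU| = |U − N| = 47.1.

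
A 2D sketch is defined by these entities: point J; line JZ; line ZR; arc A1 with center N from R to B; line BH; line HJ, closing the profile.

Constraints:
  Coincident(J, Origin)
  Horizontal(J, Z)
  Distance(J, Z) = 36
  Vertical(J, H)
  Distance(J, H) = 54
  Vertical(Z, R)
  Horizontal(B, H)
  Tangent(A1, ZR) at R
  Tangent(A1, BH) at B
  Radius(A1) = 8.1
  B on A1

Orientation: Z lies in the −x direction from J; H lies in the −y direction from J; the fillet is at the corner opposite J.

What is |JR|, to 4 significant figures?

58.33

J is at the origin; JZ is horizontal with |JZ| = 36.0 and Z on the −x side, so Z = (-36.00, 0.000). JH is vertical with |JH| = 54.0 and H on the −y side, so H = (0.000, -54.00). The virtual corner opposite J is at (-36.00, -54.00). Tangency of A1 to ZR means the radius NR is perpendicular to ZR and tangency of A1 to BH means the radius NB is perpendicular to BH, with radius 8.1, so the center N sits 8.1 in from both sides at N = (-27.90, -45.90). That places the tangent points at R = (-36.00, -45.90) on ZR and B = (-27.90, -54.00) on BH. Then |JR| = |R − J| = 58.33.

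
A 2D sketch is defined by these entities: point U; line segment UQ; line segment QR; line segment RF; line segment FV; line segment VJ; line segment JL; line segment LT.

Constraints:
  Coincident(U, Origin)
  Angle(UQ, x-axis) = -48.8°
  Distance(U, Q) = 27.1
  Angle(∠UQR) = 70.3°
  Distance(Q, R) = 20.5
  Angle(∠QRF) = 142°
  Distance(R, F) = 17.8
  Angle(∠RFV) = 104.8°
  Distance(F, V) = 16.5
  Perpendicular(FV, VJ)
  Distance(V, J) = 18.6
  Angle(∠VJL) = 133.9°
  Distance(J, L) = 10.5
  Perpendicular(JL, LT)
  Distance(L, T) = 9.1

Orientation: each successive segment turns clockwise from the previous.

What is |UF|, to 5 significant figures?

29.267

U is at the origin; UQ runs at -48.8° with length 27.1, so Q = (17.850, -20.390). ∠UQR = 70.3° gives QR at -158.50° from the x-axis; with |QR| = 20.5, R = (-1.2231, -27.904). ∠QRF = 142.0° gives RF at 163.50° from the x-axis; with |RF| = 17.8, F = (-18.290, -22.848). Then |UF| = |F − U| = 29.267.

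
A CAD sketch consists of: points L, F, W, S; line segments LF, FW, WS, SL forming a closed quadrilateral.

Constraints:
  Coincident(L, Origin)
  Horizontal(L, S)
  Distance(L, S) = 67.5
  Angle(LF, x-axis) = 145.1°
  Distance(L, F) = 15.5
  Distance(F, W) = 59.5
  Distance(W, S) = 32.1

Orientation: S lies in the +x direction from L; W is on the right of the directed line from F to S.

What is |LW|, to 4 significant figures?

44.23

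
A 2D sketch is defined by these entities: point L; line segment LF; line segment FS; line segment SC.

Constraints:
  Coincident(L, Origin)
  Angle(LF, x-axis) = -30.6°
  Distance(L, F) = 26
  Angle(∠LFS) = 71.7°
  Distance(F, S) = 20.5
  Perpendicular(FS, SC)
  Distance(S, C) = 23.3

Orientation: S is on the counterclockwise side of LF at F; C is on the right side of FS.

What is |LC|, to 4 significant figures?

49.55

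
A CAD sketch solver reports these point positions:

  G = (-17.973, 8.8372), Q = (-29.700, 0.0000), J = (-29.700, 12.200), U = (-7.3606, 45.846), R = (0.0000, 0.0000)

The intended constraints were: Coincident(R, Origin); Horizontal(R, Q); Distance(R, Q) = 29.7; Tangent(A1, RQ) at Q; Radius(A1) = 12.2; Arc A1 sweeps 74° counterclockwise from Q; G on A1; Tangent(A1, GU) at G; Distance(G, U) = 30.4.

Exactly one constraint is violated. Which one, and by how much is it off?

Distance(G, U) = 30.4 — off by 8.10.

R = (0.00, 0.00) ✓; R.y = 0.00, Q.y = 0.00 ✓; |RQ| = 29.70 ✓; ∠(JQ, QR) = 90.00° ✓; |JQ| = 12.20 ✓; bearing(J→G) − bearing(J→Q) = 74.00° ✓; |JG| = 12.20 ✓; ∠(JG, GU) = 90.00° ✓; |GU| = 38.50 ✗.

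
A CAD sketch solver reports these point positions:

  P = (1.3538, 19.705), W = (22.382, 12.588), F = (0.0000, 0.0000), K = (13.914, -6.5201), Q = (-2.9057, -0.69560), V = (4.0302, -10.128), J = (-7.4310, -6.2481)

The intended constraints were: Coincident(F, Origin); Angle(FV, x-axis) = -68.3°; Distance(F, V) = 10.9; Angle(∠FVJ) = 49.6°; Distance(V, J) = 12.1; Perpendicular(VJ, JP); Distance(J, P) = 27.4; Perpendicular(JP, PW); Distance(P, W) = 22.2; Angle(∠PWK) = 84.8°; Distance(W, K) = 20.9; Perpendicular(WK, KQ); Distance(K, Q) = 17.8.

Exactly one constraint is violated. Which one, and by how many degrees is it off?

Perpendicular(WK, KQ) — off by 4.80°.

F = (0.00, 0.00) ✓; FV at -68.30° ✓; |FV| = 10.90 ✓; ∠FVJ = 49.60° ✓; |VJ| = 12.10 ✓; ∠(VJ, JP) = 90.00° ✓; |JP| = 27.40 ✓; ∠(JP, PW) = 90.00° ✓; |PW| = 22.20 ✓; ∠PWK = 84.80° ✓; |WK| = 20.90 ✓; ∠(WK, KQ) = 85.20° ✗; |KQ| = 17.80 ✓.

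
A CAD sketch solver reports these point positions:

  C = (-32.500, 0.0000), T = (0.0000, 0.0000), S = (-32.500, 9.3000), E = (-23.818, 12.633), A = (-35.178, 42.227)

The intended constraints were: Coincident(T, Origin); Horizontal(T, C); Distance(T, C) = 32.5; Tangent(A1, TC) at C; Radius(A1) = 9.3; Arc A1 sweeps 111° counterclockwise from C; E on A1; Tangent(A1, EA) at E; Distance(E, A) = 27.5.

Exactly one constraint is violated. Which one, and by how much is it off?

Distance(E, A) = 27.5 — off by 4.20.

T = (0.00, 0.00) ✓; T.y = 0.00, C.y = 0.00 ✓; |TC| = 32.50 ✓; ∠(SC, CT) = 90.00° ✓; |SC| = 9.300 ✓; bearing(S→E) − bearing(S→C) = 111.0° ✓; |SE| = 9.300 ✓; ∠(SE, EA) = 90.00° ✓; |EA| = 31.70 ✗.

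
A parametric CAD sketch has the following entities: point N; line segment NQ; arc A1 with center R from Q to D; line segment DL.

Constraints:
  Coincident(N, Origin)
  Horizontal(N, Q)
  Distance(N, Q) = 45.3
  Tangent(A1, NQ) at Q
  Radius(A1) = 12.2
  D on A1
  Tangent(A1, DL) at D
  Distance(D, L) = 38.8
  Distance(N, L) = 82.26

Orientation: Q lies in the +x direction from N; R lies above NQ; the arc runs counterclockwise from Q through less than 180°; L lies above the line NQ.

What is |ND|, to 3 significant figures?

57.6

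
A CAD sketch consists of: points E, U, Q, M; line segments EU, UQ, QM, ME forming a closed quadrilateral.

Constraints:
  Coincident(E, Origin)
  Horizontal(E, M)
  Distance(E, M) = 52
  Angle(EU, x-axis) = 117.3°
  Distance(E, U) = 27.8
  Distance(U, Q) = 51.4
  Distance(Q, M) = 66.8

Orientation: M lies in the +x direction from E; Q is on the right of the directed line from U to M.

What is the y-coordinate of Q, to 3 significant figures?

-26.6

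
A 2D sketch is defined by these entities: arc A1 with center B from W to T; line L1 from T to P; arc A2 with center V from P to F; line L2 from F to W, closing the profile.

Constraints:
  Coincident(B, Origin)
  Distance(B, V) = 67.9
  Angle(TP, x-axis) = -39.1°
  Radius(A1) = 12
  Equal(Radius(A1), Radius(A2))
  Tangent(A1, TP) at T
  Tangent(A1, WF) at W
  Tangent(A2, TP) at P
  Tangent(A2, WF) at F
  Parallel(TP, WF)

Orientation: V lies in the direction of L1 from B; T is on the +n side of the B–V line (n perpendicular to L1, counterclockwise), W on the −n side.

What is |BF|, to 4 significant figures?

68.95

The slot axis is L1's direction at -39.1°, so u = (cos -39.1°, sin -39.1°) = (0.7760, -0.6307) and n = (−sin -39.1°, cos -39.1°) = (0.6307, 0.7760). B is at the origin and V lies 67.9 along u from B, so V = 67.9·u = (52.69, -42.82). Tangency of A1 to both parallel lines with radius 12.0 puts T and W at B ± 12.0·n: T = (7.568, 9.313), W = (-7.568, -9.313). Equal radii place P and F the same way about V: P = V + 12.0·n = (60.26, -33.51), F = V − 12.0·n = (45.13, -52.14). Then |BF| = |F − B| = 68.95.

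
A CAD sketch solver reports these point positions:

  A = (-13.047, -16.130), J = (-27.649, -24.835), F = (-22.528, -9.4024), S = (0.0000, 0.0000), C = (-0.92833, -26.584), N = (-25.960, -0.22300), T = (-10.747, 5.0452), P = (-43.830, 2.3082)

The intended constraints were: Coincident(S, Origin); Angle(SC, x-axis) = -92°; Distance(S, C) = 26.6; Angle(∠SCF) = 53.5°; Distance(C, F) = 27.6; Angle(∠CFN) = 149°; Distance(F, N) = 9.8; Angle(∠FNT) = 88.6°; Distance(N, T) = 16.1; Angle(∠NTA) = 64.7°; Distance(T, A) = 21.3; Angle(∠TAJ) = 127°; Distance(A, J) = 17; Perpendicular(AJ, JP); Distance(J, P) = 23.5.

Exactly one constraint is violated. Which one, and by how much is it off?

Distance(J, P) = 23.5 — off by 8.10.

S = (0.00, 0.00) ✓; SC at -92.00° ✓; |SC| = 26.60 ✓; ∠SCF = 53.50° ✓; |CF| = 27.60 ✓; ∠CFN = 149.0° ✓; |FN| = 9.800 ✓; ∠FNT = 88.60° ✓; |NT| = 16.10 ✓; ∠NTA = 64.70° ✓; |TA| = 21.30 ✓; ∠TAJ = 127.0° ✓; |AJ| = 17.00 ✓; ∠(AJ, JP) = 90.00° ✓; |JP| = 31.60 ✗.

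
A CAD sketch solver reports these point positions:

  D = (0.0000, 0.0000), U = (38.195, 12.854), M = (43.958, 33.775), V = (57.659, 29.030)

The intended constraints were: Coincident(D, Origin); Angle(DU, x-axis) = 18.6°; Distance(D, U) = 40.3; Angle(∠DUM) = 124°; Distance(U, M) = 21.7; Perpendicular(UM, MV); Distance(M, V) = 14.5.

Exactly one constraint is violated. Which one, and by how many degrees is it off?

Perpendicular(UM, MV) — off by 3.70°.

D = (0.00, 0.00) ✓; DU at 18.60° ✓; |DU| = 40.30 ✓; ∠DUM = 124.0° ✓; |UM| = 21.70 ✓; ∠(UM, MV) = 93.70° ✗; |MV| = 14.50 ✓.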